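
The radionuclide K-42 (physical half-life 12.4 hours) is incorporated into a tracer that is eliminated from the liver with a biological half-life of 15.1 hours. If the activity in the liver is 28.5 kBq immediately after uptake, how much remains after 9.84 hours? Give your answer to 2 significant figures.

10 kBq

1/t_eff = 1/t_phys + 1/t_biol = 1/12.4 + 1/15.1 = 0.14687 per hour.
t_eff = 12.4 × 15.1 / (12.4 + 15.1) ≈ 6.8087 hours.
Remaining = 28.5 × (1/2)^(9.84/6.8087) = 28.5 × (1/2)^1.4452 ≈ 10.466 kBq.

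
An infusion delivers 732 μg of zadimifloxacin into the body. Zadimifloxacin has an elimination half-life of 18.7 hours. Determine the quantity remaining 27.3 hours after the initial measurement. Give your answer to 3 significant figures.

266 μg

Number of half-lives: n = 27.3/18.7 ≈ 1.4599.
Remaining = 732 × (1/2)^1.4599 = 732 × 0.36352 ≈ 266.1 μg.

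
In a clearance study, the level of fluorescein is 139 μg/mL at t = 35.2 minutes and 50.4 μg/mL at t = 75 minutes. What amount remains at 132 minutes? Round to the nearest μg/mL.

Over Δt = 75 − 35.2 = 39.8 minutes, the level fell by a factor of 139/50.4 ≈ 2.7579.
n = log₂(2.7579) ≈ 1.4636 half-lives, so t½ = 39.8/1.4636 ≈ 27.193 minutes.
From t = 75 to t = 132: 50.4 × (1/2)^((132−75)/27.193) ≈ 11.788 μg/mL.

12 μg/mL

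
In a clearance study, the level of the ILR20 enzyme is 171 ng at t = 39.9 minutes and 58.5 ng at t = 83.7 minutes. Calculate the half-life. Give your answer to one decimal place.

Over Δt = 83.7 − 39.9 = 43.8 minutes, the level fell by a factor of 171/58.5 ≈ 2.9231.
n = log₂(2.9231) ≈ 1.5475 half-lives, so t½ = 43.8/1.5475 ≈ 28.304 minutes.

28.3 minutes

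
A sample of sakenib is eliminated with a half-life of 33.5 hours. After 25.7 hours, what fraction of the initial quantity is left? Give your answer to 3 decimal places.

0.588

n = 25.7/33.5 ≈ 0.76716 half-lives.
Fraction remaining = (1/2)^0.76716 ≈ 0.58757.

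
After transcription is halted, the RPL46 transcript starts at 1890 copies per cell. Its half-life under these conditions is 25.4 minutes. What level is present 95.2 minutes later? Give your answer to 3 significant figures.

Number of half-lives: n = 95.2/25.4 ≈ 3.748.
Remaining = 1890 × (1/2)^3.748 = 1890 × 0.074427 ≈ 140.67 copies per cell.

141 copies per cell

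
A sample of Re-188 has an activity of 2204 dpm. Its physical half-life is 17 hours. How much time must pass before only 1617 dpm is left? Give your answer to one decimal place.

Fraction remaining = 1617/2204 ≈ 0.73367.
n = log₂(2204/1617) = ln(1.363)/ln 2 ≈ 0.4468 half-lives.
t = n × t½ = 0.4468 × 17 ≈ 7.5957 hours.

7.6 hours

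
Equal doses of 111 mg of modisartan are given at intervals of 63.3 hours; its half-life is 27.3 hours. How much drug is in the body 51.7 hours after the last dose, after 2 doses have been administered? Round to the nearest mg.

36 mg

The 2 doses were given 115, 51.7 hours ago.
Total = 111·(1/2)^(115/27.3) + 111·(1/2)^(51.7/27.3)
      = 5.9875 + 29.87 ≈ 35.858 mg.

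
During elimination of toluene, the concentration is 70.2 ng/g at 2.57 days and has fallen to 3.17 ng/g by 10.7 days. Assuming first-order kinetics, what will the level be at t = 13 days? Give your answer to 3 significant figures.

1.32 ng/g

Over Δt = 10.7 − 2.57 = 8.13 days, the level fell by a factor of 70.2/3.17 ≈ 22.145.
n = log₂(22.145) ≈ 4.4689 half-lives, so t½ = 8.13/4.4689 ≈ 1.8192 days.
From t = 10.7 to t = 13: 3.17 × (1/2)^((13−10.7)/1.8192) ≈ 1.3197 ng/g.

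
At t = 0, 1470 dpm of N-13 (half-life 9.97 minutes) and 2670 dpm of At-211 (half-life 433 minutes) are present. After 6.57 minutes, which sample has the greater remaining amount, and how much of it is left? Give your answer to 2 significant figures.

N-13: 1470 × (1/2)^0.65898 ≈ 930.99 dpm.
At-211: 2670 × (1/2)^0.015173 ≈ 2642.1 dpm.
At-211 has more remaining, at ≈ 2642.1 dpm.

At-211, 2600 dpm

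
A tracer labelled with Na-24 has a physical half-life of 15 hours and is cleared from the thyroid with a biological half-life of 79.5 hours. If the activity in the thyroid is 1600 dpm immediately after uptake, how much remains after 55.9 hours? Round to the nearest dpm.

74 dpm

1/t_eff = 1/t_phys + 1/t_biol = 1/15 + 1/79.5 = 0.079245 per hour.
t_eff = 15 × 79.5 / (15 + 79.5) ≈ 12.619 hours.
Remaining = 1600 × (1/2)^(55.9/12.619) = 1600 × (1/2)^4.4298 ≈ 74.236 dpm.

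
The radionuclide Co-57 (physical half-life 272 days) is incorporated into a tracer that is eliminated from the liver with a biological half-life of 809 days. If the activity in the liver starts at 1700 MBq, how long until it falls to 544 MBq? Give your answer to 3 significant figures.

335 days

1/t_eff = 1/t_phys + 1/t_biol = 1/272 + 1/809 = 0.0049126 per day.
t_eff = 272 × 809 / (272 + 809) ≈ 203.56 days.
n = log₂(1700/544) ≈ 1.6439; t = 1.6439 × 203.56 ≈ 334.62 days.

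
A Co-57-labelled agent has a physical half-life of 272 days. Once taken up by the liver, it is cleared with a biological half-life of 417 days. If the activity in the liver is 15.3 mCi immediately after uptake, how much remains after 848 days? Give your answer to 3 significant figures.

0.431 mCi

1/t_eff = 1/t_phys + 1/t_biol = 1/272 + 1/417 = 0.0060746 per day.
t_eff = 272 × 417 / (272 + 417) ≈ 164.62 days.
Remaining = 15.3 × (1/2)^(848/164.62) = 15.3 × (1/2)^5.1512 ≈ 0.43055 mCi.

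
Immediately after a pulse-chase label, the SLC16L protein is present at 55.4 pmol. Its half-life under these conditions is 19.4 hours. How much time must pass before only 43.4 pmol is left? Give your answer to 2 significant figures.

Fraction remaining = 43.4/55.4 ≈ 0.78339.
n = log₂(55.4/43.4) = ln(1.2765)/ln 2 ≈ 0.35219 half-lives.
t = n × t½ = 0.35219 × 19.4 ≈ 6.8325 hours.

6.8 hours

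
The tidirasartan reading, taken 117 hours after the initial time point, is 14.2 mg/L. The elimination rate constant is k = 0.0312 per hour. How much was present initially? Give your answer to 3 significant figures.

547 mg/L

t½ = ln 2 / k = 0.69315 / 0.0312 ≈ 22.216 hours.
Number of half-lives elapsed: n = 117/22.216 ≈ 5.2664.
A₀ = A × 2^n = 14.2 × 2^5.2664 = 14.2 × 38.49 ≈ 546.56 mg/L.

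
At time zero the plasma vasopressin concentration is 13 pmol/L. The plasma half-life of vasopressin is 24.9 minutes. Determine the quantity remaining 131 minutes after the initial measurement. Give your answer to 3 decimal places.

0.339 pmol/L

Number of half-lives: n = 131/24.9 ≈ 5.261.
Remaining = 13 × (1/2)^5.261 = 13 × 0.026078 ≈ 0.33901 pmol/L.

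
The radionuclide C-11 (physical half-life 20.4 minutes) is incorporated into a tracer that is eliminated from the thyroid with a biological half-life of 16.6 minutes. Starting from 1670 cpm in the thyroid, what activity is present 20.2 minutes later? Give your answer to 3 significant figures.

1/t_eff = 1/t_phys + 1/t_biol = 1/20.4 + 1/16.6 = 0.10926 per minute.
t_eff = 20.4 × 16.6 / (20.4 + 16.6) ≈ 9.1524 minutes.
Remaining = 1670 × (1/2)^(20.2/9.1524) = 1670 × (1/2)^2.2071 ≈ 361.68 cpm.

362 cpm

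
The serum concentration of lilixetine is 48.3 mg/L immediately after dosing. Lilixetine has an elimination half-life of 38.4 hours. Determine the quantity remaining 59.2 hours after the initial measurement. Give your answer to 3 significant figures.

16.6 mg/L

Number of half-lives: n = 59.2/38.4 ≈ 1.5417.
Remaining = 48.3 × (1/2)^1.5417 = 48.3 × 0.34349 ≈ 16.59 mg/L.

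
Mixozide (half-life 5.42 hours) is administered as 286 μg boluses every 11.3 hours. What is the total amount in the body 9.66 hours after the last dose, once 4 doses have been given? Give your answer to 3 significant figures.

108 μg

The 4 doses were given 43.56, 32.26, 20.96, 9.66 hours ago.
Total = 286·(1/2)^(43.56/5.42) + 286·(1/2)^(32.26/5.42) + 286·(1/2)^(20.96/5.42) + 286·(1/2)^(9.66/5.42)
      = 1.089 + 4.6198 + 19.599 + 83.146 ≈ 108.45 μg.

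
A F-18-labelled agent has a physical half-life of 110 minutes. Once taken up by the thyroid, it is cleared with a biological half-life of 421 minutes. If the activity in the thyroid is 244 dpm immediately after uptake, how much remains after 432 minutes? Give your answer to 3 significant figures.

7.88 dpm

1/t_eff = 1/t_phys + 1/t_biol = 1/110 + 1/421 = 0.011466 per minute.
t_eff = 110 × 421 / (110 + 421) ≈ 87.213 minutes.
Remaining = 244 × (1/2)^(432/87.213) = 244 × (1/2)^4.9534 ≈ 7.8753 dpm.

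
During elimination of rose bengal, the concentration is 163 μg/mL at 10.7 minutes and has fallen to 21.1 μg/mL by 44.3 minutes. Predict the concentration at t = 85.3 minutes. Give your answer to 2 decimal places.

1.74 μg/mL

Over Δt = 44.3 − 10.7 = 33.6 minutes, the level fell by a factor of 163/21.1 ≈ 7.7251.
n = log₂(7.7251) ≈ 2.9496 half-lives, so t½ = 33.6/2.9496 ≈ 11.392 minutes.
From t = 44.3 to t = 85.3: 21.1 × (1/2)^((85.3−44.3)/11.392) ≈ 1.7411 μg/mL.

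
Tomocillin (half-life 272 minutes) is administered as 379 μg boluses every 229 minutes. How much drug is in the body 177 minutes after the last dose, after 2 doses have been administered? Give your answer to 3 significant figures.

376 μg

The 2 doses were given 406, 177 minutes ago.
Total = 379·(1/2)^(406/272) + 379·(1/2)^(177/272)
      = 134.68 + 241.41 ≈ 376.09 μg.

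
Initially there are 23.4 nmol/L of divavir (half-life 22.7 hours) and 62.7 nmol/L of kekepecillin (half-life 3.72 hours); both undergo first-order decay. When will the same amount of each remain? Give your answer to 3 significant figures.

Set 23.4·(1/2)^(t/22.7) = 62.7·(1/2)^(t/3.72).
Taking log₂: log₂(23.4/62.7) = t·(1/22.7 − 1/3.72).
log₂(0.37321) = -1.422; 1/22.7 − 1/3.72 = -0.22476.
t = -1.422 / -0.22476 ≈ 6.3264 hours.

6.33 hours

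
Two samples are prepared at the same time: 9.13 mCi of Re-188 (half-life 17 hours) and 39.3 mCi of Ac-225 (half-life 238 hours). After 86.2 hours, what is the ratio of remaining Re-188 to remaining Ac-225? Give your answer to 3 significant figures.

Re-188: 9.13 × (1/2)^(86.2/17) = 9.13 × (1/2)^5.0706 ≈ 0.27169 mCi.
Ac-225: 39.3 × (1/2)^(86.2/238) = 39.3 × (1/2)^0.36218 ≈ 30.575 mCi.
Ratio ≈ 0.27169 / 30.575 ≈ 0.008886.

0.00889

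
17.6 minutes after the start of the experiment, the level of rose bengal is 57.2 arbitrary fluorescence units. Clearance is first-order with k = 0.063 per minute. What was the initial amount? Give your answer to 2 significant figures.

170 arbitrary fluorescence units

t½ = ln 2 / k = 0.69315 / 0.063 ≈ 11.002 minutes.
Number of half-lives elapsed: n = 17.6/11.002 ≈ 1.5997.
A₀ = A × 2^n = 57.2 × 2^1.5997 = 57.2 × 3.0307 ≈ 173.36 arbitrary fluorescence units.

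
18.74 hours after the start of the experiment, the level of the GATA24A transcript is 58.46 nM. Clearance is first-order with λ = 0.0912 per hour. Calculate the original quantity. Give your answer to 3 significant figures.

t½ = ln 2 / λ = 0.69315 / 0.0912 ≈ 7.6003 hours.
Number of half-lives elapsed: n = 18.74/7.6003 ≈ 2.4657.
A₀ = A × 2^n = 58.46 × 2^2.4657 = 58.46 × 5.5239 ≈ 322.93 nM.

323 nM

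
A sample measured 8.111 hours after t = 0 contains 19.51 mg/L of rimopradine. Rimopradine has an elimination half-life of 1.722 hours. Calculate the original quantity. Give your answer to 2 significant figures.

510 mg/L

Number of half-lives elapsed: n = 8.111/1.722 ≈ 4.7102.
A₀ = A × 2^n = 19.51 × 2^4.7102 = 19.51 × 26.177 ≈ 510.71 mg/L.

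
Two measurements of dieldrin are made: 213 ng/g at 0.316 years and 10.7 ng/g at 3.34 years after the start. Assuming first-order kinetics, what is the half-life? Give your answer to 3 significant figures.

Over Δt = 3.34 − 0.316 = 3.024 years, the level fell by a factor of 213/10.7 ≈ 19.907.
n = log₂(19.907) ≈ 4.3152 half-lives, so t½ = 3.024/4.3152 ≈ 0.70078 years.

0.701 years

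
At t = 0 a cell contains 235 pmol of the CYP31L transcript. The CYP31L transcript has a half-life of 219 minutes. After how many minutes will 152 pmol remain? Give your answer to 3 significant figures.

Fraction remaining = 152/235 ≈ 0.64681.
n = log₂(235/152) = ln(1.5461)/ln 2 ≈ 0.62859 half-lives.
t = n × t½ = 0.62859 × 219 ≈ 137.66 minutes.

138 minutes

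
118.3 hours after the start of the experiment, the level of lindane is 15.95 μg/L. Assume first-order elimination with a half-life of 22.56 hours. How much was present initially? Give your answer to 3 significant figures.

604 μg/L

Number of half-lives elapsed: n = 118.3/22.56 ≈ 5.2438.
A₀ = A × 2^n = 15.95 × 2^5.2438 = 15.95 × 37.891 ≈ 604.37 μg/L.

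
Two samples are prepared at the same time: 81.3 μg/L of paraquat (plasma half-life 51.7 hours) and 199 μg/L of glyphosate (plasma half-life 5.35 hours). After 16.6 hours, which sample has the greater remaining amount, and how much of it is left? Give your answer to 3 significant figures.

paraquat: 81.3 × (1/2)^0.32108 ≈ 65.078 μg/L.
glyphosate: 199 × (1/2)^3.1028 ≈ 23.164 μg/L.
Paraquat has more remaining, at ≈ 65.078 μg/L.

paraquat, 65.1 μg/L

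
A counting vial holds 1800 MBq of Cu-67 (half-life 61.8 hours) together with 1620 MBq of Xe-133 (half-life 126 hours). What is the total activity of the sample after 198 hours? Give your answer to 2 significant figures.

Cu-67: 1800 × (1/2)^(198/61.8) = 1800 × (1/2)^3.2039 ≈ 195.35 MBq.
Xe-133: 1620 × (1/2)^(198/126) = 1620 × (1/2)^1.5714 ≈ 545.09 MBq.
Total = 195.35 + 545.09 ≈ 740.44 MBq.

740 MBq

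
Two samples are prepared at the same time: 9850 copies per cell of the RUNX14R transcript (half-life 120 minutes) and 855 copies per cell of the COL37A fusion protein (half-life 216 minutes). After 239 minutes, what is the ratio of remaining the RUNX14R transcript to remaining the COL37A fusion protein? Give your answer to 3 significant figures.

6.24

RUNX14R transcript: 9850 × (1/2)^(239/120) = 9850 × (1/2)^1.9917 ≈ 2476.8 copies per cell.
COL37A fusion protein: 855 × (1/2)^(239/216) = 855 × (1/2)^1.1065 ≈ 397.08 copies per cell.
Ratio ≈ 2476.8 / 397.08 ≈ 6.2374.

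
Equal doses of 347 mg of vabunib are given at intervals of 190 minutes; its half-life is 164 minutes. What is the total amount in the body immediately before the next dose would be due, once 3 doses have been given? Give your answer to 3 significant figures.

The 3 doses were given 570, 380, 190 minutes ago.
Total = 347·(1/2)^(570/164) + 347·(1/2)^(380/164) + 347·(1/2)^(190/164)
      = 31.194 + 69.634 + 155.44 ≈ 256.27 mg.

256 mg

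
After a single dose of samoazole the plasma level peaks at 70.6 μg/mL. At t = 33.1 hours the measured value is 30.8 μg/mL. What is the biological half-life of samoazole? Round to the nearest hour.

28 hours

A/A₀ = 30.8/70.6 ≈ 0.43626.
n = log₂(2.2922) ≈ 1.1967 half-lives elapsed in 33.1 hours.
t½ = 33.1/1.1967 ≈ 27.659 hours.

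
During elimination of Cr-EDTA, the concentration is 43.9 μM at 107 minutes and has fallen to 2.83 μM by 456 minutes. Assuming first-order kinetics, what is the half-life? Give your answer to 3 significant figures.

Over Δt = 456 − 107 = 349 minutes, the level fell by a factor of 43.9/2.83 ≈ 15.512.
n = log₂(15.512) ≈ 3.9553 half-lives, so t½ = 349/3.9553 ≈ 88.235 minutes.

88.2 minutes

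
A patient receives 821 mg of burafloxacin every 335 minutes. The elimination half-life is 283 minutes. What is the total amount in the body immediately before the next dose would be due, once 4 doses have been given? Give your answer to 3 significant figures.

The 4 doses were given 1340, 1005, 670, 335 minutes ago.
Total = 821·(1/2)^(1340/283) + 821·(1/2)^(1005/283) + 821·(1/2)^(670/283) + 821·(1/2)^(335/283)
      = 30.83 + 70.035 + 159.1 + 361.41 ≈ 621.37 mg.

621 mg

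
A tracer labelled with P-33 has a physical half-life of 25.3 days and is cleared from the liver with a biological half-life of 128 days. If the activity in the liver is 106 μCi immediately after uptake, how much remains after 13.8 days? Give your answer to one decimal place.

67.4 μCi

1/t_eff = 1/t_phys + 1/t_biol = 1/25.3 + 1/128 = 0.047338 per day.
t_eff = 25.3 × 128 / (25.3 + 128) ≈ 21.125 days.
Remaining = 106 × (1/2)^(13.8/21.125) = 106 × (1/2)^0.65327 ≈ 67.399 μCi.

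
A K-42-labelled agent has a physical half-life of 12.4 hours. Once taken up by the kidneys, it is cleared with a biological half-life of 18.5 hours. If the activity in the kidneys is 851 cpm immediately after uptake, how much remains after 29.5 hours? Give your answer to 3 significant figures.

1/t_eff = 1/t_phys + 1/t_biol = 1/12.4 + 1/18.5 = 0.1347 per hour.
t_eff = 12.4 × 18.5 / (12.4 + 18.5) ≈ 7.4239 hours.
Remaining = 851 × (1/2)^(29.5/7.4239) = 851 × (1/2)^3.9736 ≈ 54.169 cpm.

54.2 cpm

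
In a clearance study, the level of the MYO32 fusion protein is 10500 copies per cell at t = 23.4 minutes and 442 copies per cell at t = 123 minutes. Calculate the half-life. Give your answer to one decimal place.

Over Δt = 123 − 23.4 = 99.6 minutes, the level fell by a factor of 10500/442 ≈ 23.756.
n = log₂(23.756) ≈ 4.5702 half-lives, so t½ = 99.6/4.5702 ≈ 21.793 minutes.

21.8 minutes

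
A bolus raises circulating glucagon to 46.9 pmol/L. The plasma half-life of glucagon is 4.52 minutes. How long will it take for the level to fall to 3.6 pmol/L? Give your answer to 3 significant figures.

Fraction remaining = 3.6/46.9 ≈ 0.076759.
n = log₂(46.9/3.6) = ln(13.028)/ln 2 ≈ 3.7035 half-lives.
t = n × t½ = 3.7035 × 4.52 ≈ 16.74 minutes.

16.7 minutes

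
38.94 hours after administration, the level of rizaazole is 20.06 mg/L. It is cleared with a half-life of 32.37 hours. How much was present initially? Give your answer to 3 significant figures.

46.2 mg/L

Number of half-lives elapsed: n = 38.94/32.37 ≈ 1.203.
A₀ = A × 2^n = 20.06 × 2^1.203 = 20.06 × 2.3021 ≈ 46.181 mg/L.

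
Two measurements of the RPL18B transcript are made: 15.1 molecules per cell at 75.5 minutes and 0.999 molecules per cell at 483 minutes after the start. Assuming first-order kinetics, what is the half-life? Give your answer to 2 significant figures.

Over Δt = 483 − 75.5 = 407.5 minutes, the level fell by a factor of 15.1/0.999 ≈ 15.115.
n = log₂(15.115) ≈ 3.9179 half-lives, so t½ = 407.5/3.9179 ≈ 104.01 minutes.

100 minutes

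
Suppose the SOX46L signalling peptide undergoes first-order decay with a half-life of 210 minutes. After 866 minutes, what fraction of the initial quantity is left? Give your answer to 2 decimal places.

n = 866/210 ≈ 4.1238 half-lives.
Fraction remaining = (1/2)^4.1238 ≈ 0.05736.

0.06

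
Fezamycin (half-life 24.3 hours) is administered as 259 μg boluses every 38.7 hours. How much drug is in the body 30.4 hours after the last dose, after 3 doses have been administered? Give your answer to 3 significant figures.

157 μg

The 3 doses were given 107.8, 69.1, 30.4 hours ago.
Total = 259·(1/2)^(107.8/24.3) + 259·(1/2)^(69.1/24.3) + 259·(1/2)^(30.4/24.3)
      = 11.964 + 36.081 + 108.82 ≈ 156.86 μg.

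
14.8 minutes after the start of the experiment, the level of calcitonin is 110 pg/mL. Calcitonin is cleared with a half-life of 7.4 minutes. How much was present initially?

Number of half-lives elapsed: n = 14.8/7.4 ≈ 2.
A₀ = A × 2^n = 110 × 2^2 = 110 × 4 ≈ 440 pg/mL.

440 pg/mL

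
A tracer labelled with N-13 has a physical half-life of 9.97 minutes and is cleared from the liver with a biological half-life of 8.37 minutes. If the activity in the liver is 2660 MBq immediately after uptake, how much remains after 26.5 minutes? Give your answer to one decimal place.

1/t_eff = 1/t_phys + 1/t_biol = 1/9.97 + 1/8.37 = 0.21978 per minute.
t_eff = 9.97 × 8.37 / (9.97 + 8.37) ≈ 4.5501 minutes.
Remaining = 2660 × (1/2)^(26.5/4.5501) = 2660 × (1/2)^5.824 ≈ 46.954 MBq.

47.0 MBq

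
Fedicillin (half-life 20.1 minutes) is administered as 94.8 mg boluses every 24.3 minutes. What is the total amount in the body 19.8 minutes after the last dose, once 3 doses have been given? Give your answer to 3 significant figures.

The 3 doses were given 68.4, 44.1, 19.8 minutes ago.
Total = 94.8·(1/2)^(68.4/20.1) + 94.8·(1/2)^(44.1/20.1) + 94.8·(1/2)^(19.8/20.1)
      = 8.9621 + 20.718 + 47.893 ≈ 77.573 mg.

77.6 mg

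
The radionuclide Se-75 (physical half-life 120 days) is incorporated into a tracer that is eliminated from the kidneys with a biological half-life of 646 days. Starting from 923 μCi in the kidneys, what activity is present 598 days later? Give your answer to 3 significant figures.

15.4 μCi

1/t_eff = 1/t_phys + 1/t_biol = 1/120 + 1/646 = 0.0098813 per day.
t_eff = 120 × 646 / (120 + 646) ≈ 101.2 days.
Remaining = 923 × (1/2)^(598/101.2) = 923 × (1/2)^5.909 ≈ 15.361 μCi.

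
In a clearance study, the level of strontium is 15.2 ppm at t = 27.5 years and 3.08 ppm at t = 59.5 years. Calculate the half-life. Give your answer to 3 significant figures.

13.9 years

Over Δt = 59.5 − 27.5 = 32 years, the level fell by a factor of 15.2/3.08 ≈ 4.9351.
n = log₂(4.9351) ≈ 2.3031 half-lives, so t½ = 32/2.3031 ≈ 13.895 years.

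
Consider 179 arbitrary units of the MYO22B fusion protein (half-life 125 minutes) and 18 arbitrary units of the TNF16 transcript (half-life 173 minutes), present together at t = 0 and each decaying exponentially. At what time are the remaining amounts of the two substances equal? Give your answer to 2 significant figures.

1500 minutes

Set 179·(1/2)^(t/125) = 18·(1/2)^(t/173).
Taking log₂: log₂(179/18) = t·(1/125 − 1/173).
log₂(9.9444) = 3.3139; 1/125 − 1/173 = 0.0022197.
t = 3.3139 / 0.0022197 ≈ 1493 minutes.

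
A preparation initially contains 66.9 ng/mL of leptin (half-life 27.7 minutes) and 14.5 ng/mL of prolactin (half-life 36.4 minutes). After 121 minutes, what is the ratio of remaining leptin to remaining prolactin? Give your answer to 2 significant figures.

leptin: 66.9 × (1/2)^(121/27.7) = 66.9 × (1/2)^4.3682 ≈ 3.2393 ng/mL.
prolactin: 14.5 × (1/2)^(121/36.4) = 14.5 × (1/2)^3.3242 ≈ 1.4477 ng/mL.
Ratio ≈ 3.2393 / 1.4477 ≈ 2.2375.

2.2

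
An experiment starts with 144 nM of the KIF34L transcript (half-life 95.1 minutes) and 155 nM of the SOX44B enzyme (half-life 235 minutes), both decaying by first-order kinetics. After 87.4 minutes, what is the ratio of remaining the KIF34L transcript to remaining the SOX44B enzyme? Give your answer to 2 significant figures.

0.64

KIF34L transcript: 144 × (1/2)^(87.4/95.1) = 144 × (1/2)^0.91903 ≈ 76.156 nM.
SOX44B enzyme: 155 × (1/2)^(87.4/235) = 155 × (1/2)^0.37191 ≈ 119.78 nM.
Ratio ≈ 76.156 / 119.78 ≈ 0.63582.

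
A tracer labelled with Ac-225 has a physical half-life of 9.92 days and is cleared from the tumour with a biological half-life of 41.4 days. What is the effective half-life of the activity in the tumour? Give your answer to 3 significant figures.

1/t_eff = 1/t_phys + 1/t_biol = 1/9.92 + 1/41.4 = 0.12496 per day.
t_eff = 9.92 × 41.4 / (9.92 + 41.4) ≈ 8.0025 days.

8.00 days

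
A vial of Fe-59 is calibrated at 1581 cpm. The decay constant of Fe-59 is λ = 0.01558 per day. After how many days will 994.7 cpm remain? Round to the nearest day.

30 days

t½ = ln 2 / λ = 0.69315 / 0.01558 ≈ 44.49 days.
Fraction remaining = 994.7/1581 ≈ 0.62916.
n = log₂(1581/994.7) = ln(1.5894)/ln 2 ≈ 0.6685 half-lives.
t = n × t½ = 0.6685 × 44.49 ≈ 29.741 days.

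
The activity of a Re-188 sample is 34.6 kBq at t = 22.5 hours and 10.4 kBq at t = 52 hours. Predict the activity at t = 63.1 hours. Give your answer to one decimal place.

6.6 kBq

Over Δt = 52 − 22.5 = 29.5 hours, the level fell by a factor of 34.6/10.4 ≈ 3.3269.
n = log₂(3.3269) ≈ 1.7342 half-lives, so t½ = 29.5/1.7342 ≈ 17.011 hours.
From t = 52 to t = 63.1: 10.4 × (1/2)^((63.1−52)/17.011) ≈ 6.6161 kBq.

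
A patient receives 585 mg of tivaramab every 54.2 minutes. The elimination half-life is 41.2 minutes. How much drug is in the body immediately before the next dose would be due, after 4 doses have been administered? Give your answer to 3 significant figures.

383 mg

The 4 doses were given 216.8, 162.6, 108.4, 54.2 minutes ago.
Total = 585·(1/2)^(216.8/41.2) + 585·(1/2)^(162.6/41.2) + 585·(1/2)^(108.4/41.2) + 585·(1/2)^(54.2/41.2)
      = 15.244 + 37.941 + 94.433 + 235.04 ≈ 382.66 mg.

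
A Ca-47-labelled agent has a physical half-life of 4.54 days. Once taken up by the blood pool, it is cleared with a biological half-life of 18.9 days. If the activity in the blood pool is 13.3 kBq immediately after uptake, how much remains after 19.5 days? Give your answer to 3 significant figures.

0.331 kBq

1/t_eff = 1/t_phys + 1/t_biol = 1/4.54 + 1/18.9 = 0.27317 per day.
t_eff = 4.54 × 18.9 / (4.54 + 18.9) ≈ 3.6607 days.
Remaining = 13.3 × (1/2)^(19.5/3.6607) = 13.3 × (1/2)^5.3269 ≈ 0.33136 kBq.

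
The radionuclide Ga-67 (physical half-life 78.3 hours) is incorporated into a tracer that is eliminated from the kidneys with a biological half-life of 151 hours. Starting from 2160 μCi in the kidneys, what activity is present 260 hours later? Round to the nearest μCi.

66 μCi

1/t_eff = 1/t_phys + 1/t_biol = 1/78.3 + 1/151 = 0.019394 per hour.
t_eff = 78.3 × 151 / (78.3 + 151) ≈ 51.563 hours.
Remaining = 2160 × (1/2)^(260/51.563) = 2160 × (1/2)^5.0424 ≈ 65.544 μCi.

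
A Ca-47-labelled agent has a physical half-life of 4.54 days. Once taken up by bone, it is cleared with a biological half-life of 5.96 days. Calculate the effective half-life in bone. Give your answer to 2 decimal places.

1/t_eff = 1/t_phys + 1/t_biol = 1/4.54 + 1/5.96 = 0.38805 per day.
t_eff = 4.54 × 5.96 / (4.54 + 5.96) ≈ 2.577 days.

2.58 days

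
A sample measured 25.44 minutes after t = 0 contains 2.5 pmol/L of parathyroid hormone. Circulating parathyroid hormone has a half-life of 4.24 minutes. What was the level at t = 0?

160 pmol/L

Number of half-lives elapsed: n = 25.44/4.24 ≈ 6.
A₀ = A × 2^n = 2.5 × 2^6 = 2.5 × 64 ≈ 160 pmol/L.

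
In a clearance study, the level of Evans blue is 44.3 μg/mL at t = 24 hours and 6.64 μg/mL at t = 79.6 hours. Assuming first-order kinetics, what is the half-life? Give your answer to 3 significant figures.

Over Δt = 79.6 − 24 = 55.6 hours, the level fell by a factor of 44.3/6.64 ≈ 6.6717.
n = log₂(6.6717) ≈ 2.7381 half-lives, so t½ = 55.6/2.7381 ≈ 20.306 hours.

20.3 hours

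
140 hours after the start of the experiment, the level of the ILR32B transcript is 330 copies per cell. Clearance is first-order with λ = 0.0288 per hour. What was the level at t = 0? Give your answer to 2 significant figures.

t½ = ln 2 / λ = 0.69315 / 0.0288 ≈ 24.068 hours.
Number of half-lives elapsed: n = 140/24.068 ≈ 5.8169.
A₀ = A × 2^n = 330 × 2^5.8169 = 330 × 56.374 ≈ 18603 copies per cell.

19000 copies per cell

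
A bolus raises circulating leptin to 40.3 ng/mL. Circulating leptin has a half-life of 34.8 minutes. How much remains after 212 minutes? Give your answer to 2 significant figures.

0.59 ng/mL

Number of half-lives: n = 212/34.8 ≈ 6.092.
Remaining = 40.3 × (1/2)^6.092 = 40.3 × 0.01466 ≈ 0.5908 ng/mL.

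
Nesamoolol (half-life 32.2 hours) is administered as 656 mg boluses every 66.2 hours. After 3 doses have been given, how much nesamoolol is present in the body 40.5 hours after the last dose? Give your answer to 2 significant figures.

The 3 doses were given 172.9, 106.7, 40.5 hours ago.
Total = 656·(1/2)^(172.9/32.2) + 656·(1/2)^(106.7/32.2) + 656·(1/2)^(40.5/32.2)
      = 15.867 + 65.977 + 274.33 ≈ 356.18 mg.

360 mg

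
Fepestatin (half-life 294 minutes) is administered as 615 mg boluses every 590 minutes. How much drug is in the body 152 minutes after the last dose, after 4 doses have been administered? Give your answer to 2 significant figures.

570 mg

The 4 doses were given 1922, 1332, 742, 152 minutes ago.
Total = 615·(1/2)^(1922/294) + 615·(1/2)^(1332/294) + 615·(1/2)^(742/294) + 615·(1/2)^(152/294)
      = 6.6209 + 26.609 + 106.94 + 429.77 ≈ 569.94 mg.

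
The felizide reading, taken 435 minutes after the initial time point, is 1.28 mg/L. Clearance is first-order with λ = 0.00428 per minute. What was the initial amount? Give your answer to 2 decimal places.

8.24 mg/L

t½ = ln 2 / λ = 0.69315 / 0.00428 ≈ 161.95 minutes.
Number of half-lives elapsed: n = 435/161.95 ≈ 2.686.
A₀ = A × 2^n = 1.28 × 2^2.686 = 1.28 × 6.4353 ≈ 8.2372 mg/L.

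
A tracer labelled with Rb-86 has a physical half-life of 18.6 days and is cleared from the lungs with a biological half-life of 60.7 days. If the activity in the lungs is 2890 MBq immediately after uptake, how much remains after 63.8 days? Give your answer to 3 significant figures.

129 MBq

1/t_eff = 1/t_phys + 1/t_biol = 1/18.6 + 1/60.7 = 0.070238 per day.
t_eff = 18.6 × 60.7 / (18.6 + 60.7) ≈ 14.237 days.
Remaining = 2890 × (1/2)^(63.8/14.237) = 2890 × (1/2)^4.4812 ≈ 129.4 MBq.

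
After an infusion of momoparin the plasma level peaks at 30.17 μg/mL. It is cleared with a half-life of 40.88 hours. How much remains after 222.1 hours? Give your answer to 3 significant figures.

Number of half-lives: n = 222.1/40.88 ≈ 5.433.
Remaining = 30.17 × (1/2)^5.433 = 30.17 × 0.023148 ≈ 0.69837 μg/mL.

0.698 μg/mL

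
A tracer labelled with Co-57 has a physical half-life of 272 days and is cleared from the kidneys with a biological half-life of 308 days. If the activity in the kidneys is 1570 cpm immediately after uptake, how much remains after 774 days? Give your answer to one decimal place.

38.3 cpm

1/t_eff = 1/t_phys + 1/t_biol = 1/272 + 1/308 = 0.0069232 per day.
t_eff = 272 × 308 / (272 + 308) ≈ 144.44 days.
Remaining = 1570 × (1/2)^(774/144.44) = 1570 × (1/2)^5.3586 ≈ 38.266 cpm.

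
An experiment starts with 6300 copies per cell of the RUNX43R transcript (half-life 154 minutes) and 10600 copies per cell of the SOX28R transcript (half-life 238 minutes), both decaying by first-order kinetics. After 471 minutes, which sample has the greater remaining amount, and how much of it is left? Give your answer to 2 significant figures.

RUNX43R transcript: 6300 × (1/2)^3.0584 ≈ 756.24 copies per cell.
SOX28R transcript: 10600 × (1/2)^1.979 ≈ 2688.9 copies per cell.
SOX28R transcript has more remaining, at ≈ 2688.9 copies per cell.

SOX28R transcript, 2700 copies per cell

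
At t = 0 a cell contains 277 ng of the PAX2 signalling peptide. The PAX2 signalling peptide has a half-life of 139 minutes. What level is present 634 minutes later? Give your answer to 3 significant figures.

Number of half-lives: n = 634/139 ≈ 4.5612.
Remaining = 277 × (1/2)^4.5612 = 277 × 0.04236 ≈ 11.734 ng.

11.7 ng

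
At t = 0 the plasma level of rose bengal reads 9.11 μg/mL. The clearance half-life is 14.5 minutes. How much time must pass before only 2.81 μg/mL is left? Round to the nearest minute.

Fraction remaining = 2.81/9.11 ≈ 0.30845.
n = log₂(9.11/2.81) = ln(3.242)/ln 2 ≈ 1.6969 half-lives.
t = n × t½ = 1.6969 × 14.5 ≈ 24.605 minutes.

25 minutes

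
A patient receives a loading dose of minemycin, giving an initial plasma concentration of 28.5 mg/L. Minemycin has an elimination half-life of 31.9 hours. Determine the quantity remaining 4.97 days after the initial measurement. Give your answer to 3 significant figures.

Convert the elapsed time: 4.97 days = 119.28 hours.
Number of half-lives: n = 119.28/31.9 ≈ 3.7392.
Remaining = 28.5 × (1/2)^3.7392 = 28.5 × 0.074885 ≈ 2.1342 mg/L.

2.13 mg/L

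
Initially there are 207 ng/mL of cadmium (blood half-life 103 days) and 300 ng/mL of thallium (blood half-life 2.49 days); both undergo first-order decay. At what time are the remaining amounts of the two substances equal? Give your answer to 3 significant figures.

1.37 days

Set 207·(1/2)^(t/103) = 300·(1/2)^(t/2.49).
Taking log₂: log₂(207/300) = t·(1/103 − 1/2.49).
log₂(0.69) = -0.53533; 1/103 − 1/2.49 = -0.3919.
t = -0.53533 / -0.3919 ≈ 1.366 days.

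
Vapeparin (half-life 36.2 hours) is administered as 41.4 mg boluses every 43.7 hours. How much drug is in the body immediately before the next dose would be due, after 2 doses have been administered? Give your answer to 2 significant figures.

The 2 doses were given 87.4, 43.7 hours ago.
Total = 41.4·(1/2)^(87.4/36.2) + 41.4·(1/2)^(43.7/36.2)
      = 7.7661 + 17.931 ≈ 25.697 mg.

26 mg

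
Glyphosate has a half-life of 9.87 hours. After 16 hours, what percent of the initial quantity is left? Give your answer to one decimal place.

n = 16/9.87 ≈ 1.6211 half-lives.
Fraction remaining = (1/2)^1.6211 ≈ 0.32509, i.e. 32.509%.

32.5%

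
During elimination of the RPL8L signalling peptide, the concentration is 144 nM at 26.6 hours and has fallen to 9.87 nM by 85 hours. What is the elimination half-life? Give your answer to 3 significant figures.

Over Δt = 85 − 26.6 = 58.4 hours, the level fell by a factor of 144/9.87 ≈ 14.59.
n = log₂(14.59) ≈ 3.8669 half-lives, so t½ = 58.4/3.8669 ≈ 15.103 hours.

15.1 hours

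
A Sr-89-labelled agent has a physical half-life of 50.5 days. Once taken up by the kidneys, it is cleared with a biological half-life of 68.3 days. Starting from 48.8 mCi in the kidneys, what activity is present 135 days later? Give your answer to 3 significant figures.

1/t_eff = 1/t_phys + 1/t_biol = 1/50.5 + 1/68.3 = 0.034443 per day.
t_eff = 50.5 × 68.3 / (50.5 + 68.3) ≈ 29.033 days.
Remaining = 48.8 × (1/2)^(135/29.033) = 48.8 × (1/2)^4.6498 ≈ 1.9439 mCi.

1.94 mCi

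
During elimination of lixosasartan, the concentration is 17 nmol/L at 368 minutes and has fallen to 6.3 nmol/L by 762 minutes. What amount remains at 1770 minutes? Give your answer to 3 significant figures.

0.497 nmol/L

Over Δt = 762 − 368 = 394 minutes, the level fell by a factor of 17/6.3 ≈ 2.6984.
n = log₂(2.6984) ≈ 1.4321 half-lives, so t½ = 394/1.4321 ≈ 275.12 minutes.
From t = 762 to t = 1770: 6.3 × (1/2)^((1770−762)/275.12) ≈ 0.49705 nmol/L.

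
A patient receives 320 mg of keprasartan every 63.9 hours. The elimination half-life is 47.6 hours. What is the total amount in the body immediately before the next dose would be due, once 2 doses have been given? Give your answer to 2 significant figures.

The 2 doses were given 127.8, 63.9 hours ago.
Total = 320·(1/2)^(127.8/47.6) + 320·(1/2)^(63.9/47.6)
      = 49.765 + 126.19 ≈ 175.96 mg.

180 mg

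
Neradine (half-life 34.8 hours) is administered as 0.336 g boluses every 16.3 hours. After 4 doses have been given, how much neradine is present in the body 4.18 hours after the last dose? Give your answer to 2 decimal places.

The 4 doses were given 53.08, 36.78, 20.48, 4.18 hours ago.
Total = 0.336·(1/2)^(53.08/34.8) + 0.336·(1/2)^(36.78/34.8) + 0.336·(1/2)^(20.48/34.8) + 0.336·(1/2)^(4.18/34.8)
      = 0.11673 + 0.1615 + 0.22345 + 0.30916 ≈ 0.81084 g.

0.81 g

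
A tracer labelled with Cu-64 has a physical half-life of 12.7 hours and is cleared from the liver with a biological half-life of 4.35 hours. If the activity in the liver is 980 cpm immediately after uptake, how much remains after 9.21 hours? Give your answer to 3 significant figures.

137 cpm

1/t_eff = 1/t_phys + 1/t_biol = 1/12.7 + 1/4.35 = 0.30863 per hour.
t_eff = 12.7 × 4.35 / (12.7 + 4.35) ≈ 3.2402 hours.
Remaining = 980 × (1/2)^(9.21/3.2402) = 980 × (1/2)^2.8424 ≈ 136.64 cpm.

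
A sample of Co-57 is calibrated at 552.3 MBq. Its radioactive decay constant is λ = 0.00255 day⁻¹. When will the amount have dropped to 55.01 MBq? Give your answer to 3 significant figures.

t½ = ln 2 / λ = 0.69315 / 0.00255 ≈ 271.82 days.
Fraction remaining = 55.01/552.3 ≈ 0.099602.
n = log₂(552.3/55.01) = ln(10.04)/ln 2 ≈ 3.3277 half-lives.
t = n × t½ = 3.3277 × 271.82 ≈ 904.54 days.

905 days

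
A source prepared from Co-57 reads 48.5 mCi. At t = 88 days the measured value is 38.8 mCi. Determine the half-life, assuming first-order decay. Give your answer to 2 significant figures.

A/A₀ = 38.8/48.5 ≈ 0.8.
n = log₂(1.25) ≈ 0.32193 half-lives elapsed in 88 days.
t½ = 88/0.32193 ≈ 273.35 days.

270 days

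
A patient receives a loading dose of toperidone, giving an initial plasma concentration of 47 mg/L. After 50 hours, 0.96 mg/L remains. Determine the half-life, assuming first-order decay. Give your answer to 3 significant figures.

8.91 hours

A/A₀ = 0.96/47 ≈ 0.020426.
n = log₂(48.958) ≈ 5.6135 half-lives elapsed in 50 hours.
t½ = 50/5.6135 ≈ 8.9071 hours.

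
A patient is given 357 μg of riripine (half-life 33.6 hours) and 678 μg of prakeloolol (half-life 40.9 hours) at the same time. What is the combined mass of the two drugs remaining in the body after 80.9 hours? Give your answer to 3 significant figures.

riripine: 357 × (1/2)^(80.9/33.6) = 357 × (1/2)^2.4077 ≈ 67.277 μg.
prakeloolol: 678 × (1/2)^(80.9/40.9) = 678 × (1/2)^1.978 ≈ 172.11 μg.
Total = 67.277 + 172.11 ≈ 239.38 μg.

239 μg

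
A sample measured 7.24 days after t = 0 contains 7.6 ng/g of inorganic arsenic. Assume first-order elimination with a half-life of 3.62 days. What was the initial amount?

30.4 ng/g

Number of half-lives elapsed: n = 7.24/3.62 ≈ 2.
A₀ = A × 2^n = 7.6 × 2^2 = 7.6 × 4 ≈ 30.4 ng/g.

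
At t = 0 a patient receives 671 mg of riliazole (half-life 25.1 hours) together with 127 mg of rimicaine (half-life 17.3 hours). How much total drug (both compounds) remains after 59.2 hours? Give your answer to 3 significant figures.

143 mg

riliazole: 671 × (1/2)^(59.2/25.1) = 671 × (1/2)^2.3586 ≈ 130.83 mg.
rimicaine: 127 × (1/2)^(59.2/17.3) = 127 × (1/2)^3.422 ≈ 11.849 mg.
Total = 130.83 + 11.849 ≈ 142.68 mg.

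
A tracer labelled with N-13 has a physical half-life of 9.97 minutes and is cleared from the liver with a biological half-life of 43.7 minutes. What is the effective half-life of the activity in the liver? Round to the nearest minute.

1/t_eff = 1/t_phys + 1/t_biol = 1/9.97 + 1/43.7 = 0.12318 per minute.
t_eff = 9.97 × 43.7 / (9.97 + 43.7) ≈ 8.1179 minutes.

8 minutes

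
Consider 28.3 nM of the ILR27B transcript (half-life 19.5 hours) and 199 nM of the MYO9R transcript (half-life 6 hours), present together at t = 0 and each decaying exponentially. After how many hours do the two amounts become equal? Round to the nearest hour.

Set 28.3·(1/2)^(t/19.5) = 199·(1/2)^(t/6).
Taking log₂: log₂(28.3/199) = t·(1/19.5 − 1/6).
log₂(0.14221) = -2.8139; 1/19.5 − 1/6 = -0.11538.
t = -2.8139 / -0.11538 ≈ 24.387 hours.

24 hours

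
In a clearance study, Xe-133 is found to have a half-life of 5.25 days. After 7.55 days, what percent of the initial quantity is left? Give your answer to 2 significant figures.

37%

n = 7.55/5.25 ≈ 1.4381 half-lives.
Fraction remaining = (1/2)^1.4381 ≈ 0.36905, i.e. 36.905%.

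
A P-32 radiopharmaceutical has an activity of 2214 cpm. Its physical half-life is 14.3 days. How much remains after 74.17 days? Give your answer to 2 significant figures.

Number of half-lives: n = 74.17/14.3 ≈ 5.1867.
Remaining = 2214 × (1/2)^5.1867 = 2214 × 0.027456 ≈ 60.788 cpm.

61 cpm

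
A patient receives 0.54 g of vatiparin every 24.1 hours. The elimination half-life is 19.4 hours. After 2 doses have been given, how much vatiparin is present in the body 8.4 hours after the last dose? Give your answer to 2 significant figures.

The 2 doses were given 32.5, 8.4 hours ago.
Total = 0.54·(1/2)^(32.5/19.4) + 0.54·(1/2)^(8.4/19.4)
      = 0.16908 + 0.39999 ≈ 0.56907 g.

0.57 g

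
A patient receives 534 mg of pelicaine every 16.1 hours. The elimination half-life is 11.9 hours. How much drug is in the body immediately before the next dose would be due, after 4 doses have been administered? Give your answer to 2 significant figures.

The 4 doses were given 64.4, 48.3, 32.2, 16.1 hours ago.
Total = 534·(1/2)^(64.4/11.9) + 534·(1/2)^(48.3/11.9) + 534·(1/2)^(32.2/11.9) + 534·(1/2)^(16.1/11.9)
      = 12.544 + 32.042 + 81.845 + 209.06 ≈ 335.49 mg.

340 mg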